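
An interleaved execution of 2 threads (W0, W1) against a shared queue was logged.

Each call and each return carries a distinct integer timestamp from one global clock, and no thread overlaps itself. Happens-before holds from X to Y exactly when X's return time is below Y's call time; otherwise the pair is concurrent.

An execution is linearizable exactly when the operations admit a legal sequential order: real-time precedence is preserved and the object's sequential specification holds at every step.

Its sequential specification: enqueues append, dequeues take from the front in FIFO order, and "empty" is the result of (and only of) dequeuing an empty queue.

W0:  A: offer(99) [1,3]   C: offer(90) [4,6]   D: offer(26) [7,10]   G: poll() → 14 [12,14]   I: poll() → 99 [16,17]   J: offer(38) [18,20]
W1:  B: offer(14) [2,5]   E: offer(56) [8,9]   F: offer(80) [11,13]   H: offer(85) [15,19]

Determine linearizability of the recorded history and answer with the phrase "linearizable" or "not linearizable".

linearizable

one valid linearization: B, A, C, D, E, F, G, H, I, J
after step 1 (B offer(14)): queue <14>
after step 2 (A offer(99)): queue <14,99>
after step 3 (C offer(90)): queue <14,99,90>
after step 4 (D offer(26)): queue <14,99,90,26>
after step 5 (E offer(56)): queue <14,99,90,26,56>
after step 6 (F offer(80)): queue <14,99,90,26,56,80>
after step 7 (G poll() → 14): queue <99,90,26,56,80>
after step 8 (H offer(85)): queue <99,90,26,56,80,85>
after step 9 (I poll() → 99): queue <90,26,56,80,85>
after step 10 (J offer(38)): queue <90,26,56,80,85,38>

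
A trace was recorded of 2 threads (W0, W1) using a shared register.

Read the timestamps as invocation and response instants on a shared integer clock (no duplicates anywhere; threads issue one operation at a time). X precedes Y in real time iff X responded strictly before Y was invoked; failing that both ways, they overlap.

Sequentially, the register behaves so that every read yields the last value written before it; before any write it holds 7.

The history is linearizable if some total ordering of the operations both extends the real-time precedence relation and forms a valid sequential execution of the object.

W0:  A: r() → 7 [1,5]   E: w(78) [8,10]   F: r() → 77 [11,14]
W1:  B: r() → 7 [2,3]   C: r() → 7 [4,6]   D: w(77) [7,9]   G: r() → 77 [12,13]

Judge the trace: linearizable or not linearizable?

a witness: A, B, C, E, D, F, G
after step 1 (A r() → 7): value 7
after step 2 (B r() → 7): value 7
after step 3 (C r() → 7): value 7
after step 4 (E w(78)): value 78
after step 5 (D w(77)): value 77
after step 6 (F r() → 77): value 77
after step 7 (G r() → 77): value 77

linearizable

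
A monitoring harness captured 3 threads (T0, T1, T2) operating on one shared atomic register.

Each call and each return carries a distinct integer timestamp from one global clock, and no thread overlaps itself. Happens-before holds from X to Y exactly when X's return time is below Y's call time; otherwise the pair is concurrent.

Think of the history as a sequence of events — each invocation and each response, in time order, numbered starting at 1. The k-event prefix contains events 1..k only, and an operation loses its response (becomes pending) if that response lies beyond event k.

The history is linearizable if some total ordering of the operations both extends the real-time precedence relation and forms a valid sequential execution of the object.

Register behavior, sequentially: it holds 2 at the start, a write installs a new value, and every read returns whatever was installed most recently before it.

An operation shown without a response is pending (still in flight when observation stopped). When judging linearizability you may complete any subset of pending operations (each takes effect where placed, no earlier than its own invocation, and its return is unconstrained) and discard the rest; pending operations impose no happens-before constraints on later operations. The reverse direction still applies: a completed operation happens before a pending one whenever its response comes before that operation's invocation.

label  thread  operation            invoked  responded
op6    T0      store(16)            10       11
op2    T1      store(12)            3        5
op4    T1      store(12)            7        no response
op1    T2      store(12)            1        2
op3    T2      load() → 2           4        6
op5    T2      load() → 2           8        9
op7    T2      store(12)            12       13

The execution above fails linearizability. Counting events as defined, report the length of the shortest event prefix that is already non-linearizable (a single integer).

one valid order for events 1..5 is op1, op2:
after step 1 (op1 store(12)): value 12
after step 2 (op2 store(12)): value 12
with event 6 included (op3 responding at time 6), all real-time-consistent orders fail
one such order, op1, op2, op3, breaks at step 3 where op3 load() → 2 is illegal
one such order, op1, op3, op2, breaks at step 2 where op3 load() → 2 is illegal

6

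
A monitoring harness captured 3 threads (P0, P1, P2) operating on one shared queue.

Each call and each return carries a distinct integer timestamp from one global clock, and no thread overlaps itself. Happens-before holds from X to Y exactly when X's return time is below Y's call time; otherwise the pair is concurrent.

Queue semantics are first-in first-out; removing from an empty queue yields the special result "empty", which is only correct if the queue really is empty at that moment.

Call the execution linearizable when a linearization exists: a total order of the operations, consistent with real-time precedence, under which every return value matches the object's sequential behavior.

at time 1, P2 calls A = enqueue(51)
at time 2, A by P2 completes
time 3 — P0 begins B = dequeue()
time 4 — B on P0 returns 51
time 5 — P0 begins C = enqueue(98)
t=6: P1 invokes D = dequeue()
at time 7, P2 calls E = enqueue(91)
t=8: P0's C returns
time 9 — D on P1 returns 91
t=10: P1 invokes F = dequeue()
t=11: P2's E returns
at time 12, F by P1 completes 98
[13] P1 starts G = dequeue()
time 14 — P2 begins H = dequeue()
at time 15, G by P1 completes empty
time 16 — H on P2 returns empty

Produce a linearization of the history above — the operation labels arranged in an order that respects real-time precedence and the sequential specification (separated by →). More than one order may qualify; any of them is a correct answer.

A → B → E → C → D → F → G → H

after step 1 (A enqueue(51)): queue <51>
after step 2 (B dequeue() → 51): queue <>
after step 3 (E enqueue(91)): queue <91>
after step 4 (C enqueue(98)): queue <91,98>
after step 5 (D dequeue() → 91): queue <98>
after step 6 (F dequeue() → 98): queue <>
after step 7 (G dequeue() → empty): queue <>
after step 8 (H dequeue() → empty): queue <>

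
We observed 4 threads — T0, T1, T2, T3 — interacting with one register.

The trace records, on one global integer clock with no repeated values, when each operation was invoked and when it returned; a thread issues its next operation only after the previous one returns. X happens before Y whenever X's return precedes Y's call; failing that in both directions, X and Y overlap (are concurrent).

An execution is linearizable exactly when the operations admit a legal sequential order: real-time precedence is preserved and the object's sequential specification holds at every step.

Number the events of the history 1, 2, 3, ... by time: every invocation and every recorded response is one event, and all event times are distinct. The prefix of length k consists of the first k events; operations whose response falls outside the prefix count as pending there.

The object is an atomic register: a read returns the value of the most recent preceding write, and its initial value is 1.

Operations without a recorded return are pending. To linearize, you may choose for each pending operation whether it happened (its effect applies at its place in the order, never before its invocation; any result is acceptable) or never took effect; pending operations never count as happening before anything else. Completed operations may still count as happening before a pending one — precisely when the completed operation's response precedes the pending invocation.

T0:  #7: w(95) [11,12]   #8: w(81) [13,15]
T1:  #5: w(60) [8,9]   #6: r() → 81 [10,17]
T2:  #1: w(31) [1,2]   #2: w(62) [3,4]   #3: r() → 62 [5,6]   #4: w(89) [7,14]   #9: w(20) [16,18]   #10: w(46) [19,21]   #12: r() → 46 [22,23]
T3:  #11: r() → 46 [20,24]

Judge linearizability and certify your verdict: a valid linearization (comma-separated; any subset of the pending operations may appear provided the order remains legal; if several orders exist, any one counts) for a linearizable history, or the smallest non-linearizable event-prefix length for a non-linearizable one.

1. #1 w(31), leaving value 31
2. #2 w(62), leaving value 62
3. #3 r() → 62, leaving value 62
4. #4 w(89), leaving value 89
5. #5 w(60), leaving value 60
6. #7 w(95), leaving value 95
7. #8 w(81), leaving value 81
8. #6 r() → 81, leaving value 81
9. #9 w(20), leaving value 20
10. #10 w(46), leaving value 46
11. #11 r() → 46, leaving value 46
12. #12 r() → 46, leaving value 46

linearizable — witness: #1, #2, #3, #4, #5, #7, #8, #6, #9, #10, #11, #12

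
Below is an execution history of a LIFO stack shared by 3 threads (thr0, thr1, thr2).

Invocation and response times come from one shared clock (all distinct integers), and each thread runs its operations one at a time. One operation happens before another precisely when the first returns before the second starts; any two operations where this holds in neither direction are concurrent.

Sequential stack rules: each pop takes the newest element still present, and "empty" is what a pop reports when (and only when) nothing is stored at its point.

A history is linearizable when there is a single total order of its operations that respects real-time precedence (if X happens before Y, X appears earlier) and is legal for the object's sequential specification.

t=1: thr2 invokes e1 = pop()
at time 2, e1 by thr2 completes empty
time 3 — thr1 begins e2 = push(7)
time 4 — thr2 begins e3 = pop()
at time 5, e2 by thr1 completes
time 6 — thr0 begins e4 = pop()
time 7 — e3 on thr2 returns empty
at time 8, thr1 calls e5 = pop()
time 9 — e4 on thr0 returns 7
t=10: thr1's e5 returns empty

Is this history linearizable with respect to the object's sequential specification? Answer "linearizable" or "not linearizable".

linearizable

witness order: e1, e2, e4, e3, e5
1. e1 pop() → empty, leaving stack <>
2. e2 push(7), leaving stack <7>
3. e4 pop() → 7, leaving stack <>
4. e3 pop() → empty, leaving stack <>
5. e5 pop() → empty, leaving stack <>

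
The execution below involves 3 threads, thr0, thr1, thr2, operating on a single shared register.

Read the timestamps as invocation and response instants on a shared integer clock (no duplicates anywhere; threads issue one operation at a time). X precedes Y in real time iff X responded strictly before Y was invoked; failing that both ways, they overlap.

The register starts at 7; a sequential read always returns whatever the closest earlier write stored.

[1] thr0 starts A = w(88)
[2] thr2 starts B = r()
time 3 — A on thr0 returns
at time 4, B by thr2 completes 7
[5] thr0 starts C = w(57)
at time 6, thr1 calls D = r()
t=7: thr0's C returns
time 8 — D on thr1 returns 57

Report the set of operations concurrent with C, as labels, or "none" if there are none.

D

C spans [5,7]; an op avoiding the whole window 5..7 is ordered, any other is concurrent
A [1,3]: before
B [2,4]: before
D [6,8]: concurrent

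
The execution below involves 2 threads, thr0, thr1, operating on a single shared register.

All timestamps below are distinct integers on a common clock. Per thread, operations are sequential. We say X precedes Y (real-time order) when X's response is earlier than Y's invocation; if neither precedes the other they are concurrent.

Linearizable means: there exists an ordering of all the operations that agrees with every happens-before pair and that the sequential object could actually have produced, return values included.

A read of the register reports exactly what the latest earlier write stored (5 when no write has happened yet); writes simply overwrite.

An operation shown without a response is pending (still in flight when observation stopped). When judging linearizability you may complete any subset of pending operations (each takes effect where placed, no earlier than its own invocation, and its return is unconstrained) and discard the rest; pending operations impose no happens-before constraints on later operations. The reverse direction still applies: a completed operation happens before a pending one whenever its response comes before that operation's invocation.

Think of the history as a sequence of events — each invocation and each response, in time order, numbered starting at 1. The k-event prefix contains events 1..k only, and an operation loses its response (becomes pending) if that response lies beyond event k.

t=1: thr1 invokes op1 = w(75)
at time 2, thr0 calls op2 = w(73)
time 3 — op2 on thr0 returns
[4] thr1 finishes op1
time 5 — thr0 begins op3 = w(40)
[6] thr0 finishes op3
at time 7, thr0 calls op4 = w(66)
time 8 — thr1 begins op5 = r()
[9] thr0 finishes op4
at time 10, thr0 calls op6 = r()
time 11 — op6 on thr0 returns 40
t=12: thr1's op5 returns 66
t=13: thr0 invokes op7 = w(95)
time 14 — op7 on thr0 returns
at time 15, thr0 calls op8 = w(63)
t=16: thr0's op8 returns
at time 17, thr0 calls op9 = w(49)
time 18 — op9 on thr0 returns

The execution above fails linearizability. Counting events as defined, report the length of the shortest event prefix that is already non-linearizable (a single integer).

events 1..10 are linearizable, e.g. via op1, op2, op3, op4:
step 1: op1 w(75) — value 75
step 2: op2 w(73) — value 73
step 3: op3 w(40) — value 40
step 4: op4 w(66) — value 66
at event 11 (op6's time-11 response) nothing linearizes any more
every completion of the 1 pending operation (op5) was checked; none linearizes
one such order, op1, op2, op3, op4, op6 (pending dropped), breaks at step 5 where op6 r() → 40 is illegal
one such order, op2, op1, op3, op4, op6 (pending dropped), breaks at step 5 where op6 r() → 40 is illegal

11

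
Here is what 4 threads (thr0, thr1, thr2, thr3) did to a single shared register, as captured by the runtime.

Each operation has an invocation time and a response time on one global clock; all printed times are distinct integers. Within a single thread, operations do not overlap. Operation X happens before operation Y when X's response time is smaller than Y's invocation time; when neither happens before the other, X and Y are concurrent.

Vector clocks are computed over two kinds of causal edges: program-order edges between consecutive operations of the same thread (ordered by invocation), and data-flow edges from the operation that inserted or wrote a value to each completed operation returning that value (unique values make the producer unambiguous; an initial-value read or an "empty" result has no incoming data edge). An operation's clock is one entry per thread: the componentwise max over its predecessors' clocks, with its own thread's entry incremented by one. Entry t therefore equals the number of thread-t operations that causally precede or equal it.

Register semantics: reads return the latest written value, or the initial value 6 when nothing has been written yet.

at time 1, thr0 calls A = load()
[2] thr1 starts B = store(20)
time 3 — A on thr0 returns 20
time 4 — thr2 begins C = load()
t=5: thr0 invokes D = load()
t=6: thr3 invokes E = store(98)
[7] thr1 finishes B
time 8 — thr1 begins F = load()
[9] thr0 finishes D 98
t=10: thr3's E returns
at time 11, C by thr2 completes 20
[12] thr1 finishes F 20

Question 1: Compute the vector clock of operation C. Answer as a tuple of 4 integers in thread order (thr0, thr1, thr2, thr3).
VC(E, invoked at 6): no causal predecessors; +1 on thr3 → (0, 0, 0, 1)
VC(B, invoked at 2): no causal predecessors; +1 on thr1 → (0, 1, 0, 0)
VC(C, invoked at 4): max of VC(B)=(0, 1, 0, 0), then +1 on thread thr2 → (0, 1, 1, 0)
VC(F, invoked at 8): max of VC(B)=(0, 1, 0, 0), then +1 on thread thr1 → (0, 2, 0, 0)
VC(A, invoked at 1): max of VC(B)=(0, 1, 0, 0), then +1 on thread thr0 → (1, 1, 0, 0)
VC(D, invoked at 5): max of VC(A)=(1, 1, 0, 0), VC(E)=(0, 0, 0, 1), then +1 on thread thr0 → (2, 1, 0, 1)
target: VC(C) = (0, 1, 1, 0)

(0, 1, 1, 0)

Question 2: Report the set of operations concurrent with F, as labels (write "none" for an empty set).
F spans [8,12]: anything still running between times 8 and 12 counts as concurrent
A [1,3]: before
B [2,7]: before
C [4,11]: concurrent
D [5,9]: concurrent
E [6,10]: concurrent

C, D, E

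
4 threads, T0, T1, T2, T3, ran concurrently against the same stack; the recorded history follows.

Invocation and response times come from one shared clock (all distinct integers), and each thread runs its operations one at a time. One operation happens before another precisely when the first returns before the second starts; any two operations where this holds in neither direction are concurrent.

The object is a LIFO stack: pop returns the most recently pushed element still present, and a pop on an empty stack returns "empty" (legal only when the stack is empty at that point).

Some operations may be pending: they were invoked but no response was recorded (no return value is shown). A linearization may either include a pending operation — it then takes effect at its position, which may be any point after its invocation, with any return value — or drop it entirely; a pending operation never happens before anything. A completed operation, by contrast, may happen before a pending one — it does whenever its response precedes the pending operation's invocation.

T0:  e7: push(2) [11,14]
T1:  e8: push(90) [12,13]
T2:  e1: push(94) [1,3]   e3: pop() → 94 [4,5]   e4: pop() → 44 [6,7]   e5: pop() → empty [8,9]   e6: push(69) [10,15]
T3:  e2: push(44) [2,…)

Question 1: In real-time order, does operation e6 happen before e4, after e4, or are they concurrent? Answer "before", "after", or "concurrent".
e6 spans [10,15], e4 spans [6,7]
resp(e4)=7 < inv(e6)=10

after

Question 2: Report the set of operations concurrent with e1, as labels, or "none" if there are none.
e1 spans [1,3]: anything still running between times 1 and 3 counts as concurrent
e2 [2,…): concurrent
e3 [4,5]: after
e4 [6,7]: after
e5 [8,9]: after
e6 [10,15]: after
e7 [11,14]: after
e8 [12,13]: after

e2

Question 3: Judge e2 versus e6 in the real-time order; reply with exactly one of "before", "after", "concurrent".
e2 spans [2,…), e6 spans [10,15]
the intervals overlap in both directions

concurrent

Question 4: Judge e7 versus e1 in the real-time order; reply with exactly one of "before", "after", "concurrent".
e7 spans [11,14], e1 spans [1,3]
resp(e1)=3 < inv(e7)=11

after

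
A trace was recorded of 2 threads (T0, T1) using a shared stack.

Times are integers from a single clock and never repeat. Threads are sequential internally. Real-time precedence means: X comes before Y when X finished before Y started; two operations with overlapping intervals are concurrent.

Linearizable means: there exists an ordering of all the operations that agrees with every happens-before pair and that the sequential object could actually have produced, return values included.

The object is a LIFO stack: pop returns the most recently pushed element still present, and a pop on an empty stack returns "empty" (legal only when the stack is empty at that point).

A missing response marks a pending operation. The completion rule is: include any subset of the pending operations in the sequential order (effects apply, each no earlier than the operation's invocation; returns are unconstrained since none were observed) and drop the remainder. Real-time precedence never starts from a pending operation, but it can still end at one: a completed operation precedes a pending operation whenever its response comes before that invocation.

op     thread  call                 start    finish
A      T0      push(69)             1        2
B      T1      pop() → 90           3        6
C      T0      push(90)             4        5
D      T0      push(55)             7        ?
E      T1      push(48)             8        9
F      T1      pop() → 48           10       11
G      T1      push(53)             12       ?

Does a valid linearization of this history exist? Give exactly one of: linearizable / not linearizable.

a witness: A, C, B, D, E, F
after step 1 (A push(69)): stack <69>
after step 2 (C push(90)): stack <69,90>
after step 3 (B pop() → 90): stack <69>
after step 4 (D push(55) (pending, included)): stack <69,55>
after step 5 (E push(48)): stack <69,55,48>
after step 6 (F pop() → 48): stack <69,55>

linearizable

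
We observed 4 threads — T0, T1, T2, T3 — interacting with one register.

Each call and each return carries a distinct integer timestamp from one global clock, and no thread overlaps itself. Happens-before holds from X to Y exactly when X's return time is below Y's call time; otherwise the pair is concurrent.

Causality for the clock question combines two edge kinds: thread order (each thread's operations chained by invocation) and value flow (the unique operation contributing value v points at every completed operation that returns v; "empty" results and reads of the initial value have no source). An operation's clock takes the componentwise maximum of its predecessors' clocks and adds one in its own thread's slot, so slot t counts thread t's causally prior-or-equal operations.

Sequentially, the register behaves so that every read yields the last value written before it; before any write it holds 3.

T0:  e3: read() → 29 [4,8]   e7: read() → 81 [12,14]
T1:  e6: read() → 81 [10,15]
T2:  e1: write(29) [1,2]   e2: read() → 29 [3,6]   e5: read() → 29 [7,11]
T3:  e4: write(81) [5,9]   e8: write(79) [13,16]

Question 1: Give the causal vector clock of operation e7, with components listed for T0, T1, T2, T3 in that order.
no predecessors for e4 (invoked 5): T3 increments from zero → (0, 0, 0, 1)
no predecessors for e1 (invoked 1): T2 increments from zero → (0, 0, 1, 0)
merge at e8 (invoked 13): VC(e4)=(0, 0, 0, 1), own-thread bump on T3 → (0, 0, 0, 2)
merge at e2 (invoked 3): VC(e1)=(0, 0, 1, 0), own-thread bump on T2 → (0, 0, 2, 0)
merge at e6 (invoked 10): VC(e4)=(0, 0, 0, 1), own-thread bump on T1 → (0, 1, 0, 1)
merge at e3 (invoked 4): VC(e1)=(0, 0, 1, 0), own-thread bump on T0 → (1, 0, 1, 0)
merge at e5 (invoked 7): VC(e1)=(0, 0, 1, 0), VC(e2)=(0, 0, 2, 0), own-thread bump on T2 → (0, 0, 3, 0)
merge at e7 (invoked 12): VC(e3)=(1, 0, 1, 0), VC(e4)=(0, 0, 0, 1), own-thread bump on T0 → (2, 0, 1, 1)
target: VC(e7) = (2, 0, 1, 1)

(2, 0, 1, 1)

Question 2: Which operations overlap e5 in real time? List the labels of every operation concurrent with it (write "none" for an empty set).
concurrent with e5 ([7,11]): every op whose interval crosses 7..11
e1 [1,2]: before
e2 [3,6]: before
e3 [4,8]: concurrent
e4 [5,9]: concurrent
e6 [10,15]: concurrent
e7 [12,14]: after
e8 [13,16]: after

e3, e4, e6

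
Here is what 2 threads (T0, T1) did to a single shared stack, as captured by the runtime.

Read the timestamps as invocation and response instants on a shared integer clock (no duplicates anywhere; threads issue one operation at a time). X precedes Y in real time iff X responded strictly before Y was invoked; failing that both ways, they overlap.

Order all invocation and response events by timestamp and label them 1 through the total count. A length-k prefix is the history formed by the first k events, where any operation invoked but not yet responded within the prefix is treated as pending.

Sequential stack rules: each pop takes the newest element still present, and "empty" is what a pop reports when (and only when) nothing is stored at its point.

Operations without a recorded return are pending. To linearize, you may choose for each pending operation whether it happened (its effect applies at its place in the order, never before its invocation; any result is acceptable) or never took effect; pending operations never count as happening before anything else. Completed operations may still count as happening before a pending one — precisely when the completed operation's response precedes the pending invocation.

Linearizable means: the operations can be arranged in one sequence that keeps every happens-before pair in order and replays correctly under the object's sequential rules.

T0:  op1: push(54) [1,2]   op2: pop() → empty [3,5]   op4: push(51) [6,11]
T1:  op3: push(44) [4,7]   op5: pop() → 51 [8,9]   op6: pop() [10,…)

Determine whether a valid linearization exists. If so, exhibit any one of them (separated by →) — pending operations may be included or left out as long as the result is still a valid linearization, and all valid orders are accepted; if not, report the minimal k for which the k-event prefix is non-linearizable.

not linearizable — minimal violating prefix: 5 events

already the first 5 events (up to op2's response at time 5) admit no linearization; the first 4 still do
exactly one order of the 2 completed ops respects real time; the stack replay fails
completion choices over the 1 pending operation (op3) were checked; none helps
e.g. op1, op2 (pending dropped): illegal at step 2, since op2 pop() → empty cannot apply there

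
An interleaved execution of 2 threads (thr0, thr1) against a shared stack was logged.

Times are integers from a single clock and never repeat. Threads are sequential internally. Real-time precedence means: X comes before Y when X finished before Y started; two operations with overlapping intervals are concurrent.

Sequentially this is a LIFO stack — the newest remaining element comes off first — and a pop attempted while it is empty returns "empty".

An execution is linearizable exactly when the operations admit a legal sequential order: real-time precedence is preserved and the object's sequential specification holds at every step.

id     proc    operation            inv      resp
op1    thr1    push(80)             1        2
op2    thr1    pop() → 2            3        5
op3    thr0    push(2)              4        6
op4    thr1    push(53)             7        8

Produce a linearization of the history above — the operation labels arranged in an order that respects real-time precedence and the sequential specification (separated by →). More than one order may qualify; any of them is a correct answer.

step 1: op1 push(80) — stack <80>
step 2: op3 push(2) — stack <80,2>
step 3: op2 pop() → 2 — stack <80>
step 4: op4 push(53) — stack <80,53>

op1 → op3 → op2 → op4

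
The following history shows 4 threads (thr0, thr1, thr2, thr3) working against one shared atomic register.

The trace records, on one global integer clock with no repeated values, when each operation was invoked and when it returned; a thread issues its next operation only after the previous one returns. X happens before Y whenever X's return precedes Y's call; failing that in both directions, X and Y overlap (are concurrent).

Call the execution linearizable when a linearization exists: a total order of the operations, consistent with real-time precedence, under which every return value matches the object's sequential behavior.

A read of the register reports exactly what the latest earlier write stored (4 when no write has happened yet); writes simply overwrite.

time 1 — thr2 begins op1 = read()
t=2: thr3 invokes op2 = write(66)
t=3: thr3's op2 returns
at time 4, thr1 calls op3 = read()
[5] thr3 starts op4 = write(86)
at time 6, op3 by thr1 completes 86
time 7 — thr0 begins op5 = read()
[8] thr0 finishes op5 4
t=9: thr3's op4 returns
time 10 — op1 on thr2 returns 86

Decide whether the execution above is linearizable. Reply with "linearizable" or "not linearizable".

not linearizable

cut after 7 events: linearizable; cut after 8 events (op5 responds, time 8): not linearizable
the sole real-time-consistent order of 3 completed operations fails the atomic register replay
no escape via the 2 pending operations (op1, op4): every completion choice fails
e.g. op2, op3, op5 (pending dropped): illegal at step 2, since op3 read() → 86 cannot apply there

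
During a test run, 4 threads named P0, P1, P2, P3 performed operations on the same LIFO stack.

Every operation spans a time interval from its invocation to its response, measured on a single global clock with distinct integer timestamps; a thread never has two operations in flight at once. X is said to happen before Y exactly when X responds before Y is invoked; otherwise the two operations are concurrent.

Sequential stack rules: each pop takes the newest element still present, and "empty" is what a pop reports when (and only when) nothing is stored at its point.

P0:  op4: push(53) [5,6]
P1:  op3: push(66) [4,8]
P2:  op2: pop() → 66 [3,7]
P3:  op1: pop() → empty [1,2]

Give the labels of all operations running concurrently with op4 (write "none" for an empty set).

op2, op3

op4 spans [5,6]; an op avoiding the whole window 5..6 is ordered, any other is concurrent
op1 [1,2]: before
op2 [3,7]: concurrent
op3 [4,8]: concurrent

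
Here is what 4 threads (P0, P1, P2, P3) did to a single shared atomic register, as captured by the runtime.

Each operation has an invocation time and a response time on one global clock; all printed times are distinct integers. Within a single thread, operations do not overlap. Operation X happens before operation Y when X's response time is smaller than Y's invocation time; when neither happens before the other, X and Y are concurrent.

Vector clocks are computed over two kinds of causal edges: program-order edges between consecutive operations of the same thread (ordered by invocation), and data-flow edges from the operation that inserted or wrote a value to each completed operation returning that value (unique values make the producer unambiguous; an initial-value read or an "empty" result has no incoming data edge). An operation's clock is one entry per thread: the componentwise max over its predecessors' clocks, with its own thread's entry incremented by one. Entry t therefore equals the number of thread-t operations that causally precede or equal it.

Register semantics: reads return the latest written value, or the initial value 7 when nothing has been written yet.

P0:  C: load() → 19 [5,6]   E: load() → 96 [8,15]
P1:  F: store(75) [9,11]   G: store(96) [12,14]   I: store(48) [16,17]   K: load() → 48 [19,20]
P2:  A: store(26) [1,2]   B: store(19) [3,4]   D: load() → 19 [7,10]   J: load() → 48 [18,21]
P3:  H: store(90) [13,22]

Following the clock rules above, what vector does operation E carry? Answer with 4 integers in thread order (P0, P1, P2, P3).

(2, 2, 2, 0)

root op H, invoked 13: fresh clock plus P3's own tick → (0, 0, 0, 1)
root op A, invoked 1: fresh clock plus P2's own tick → (0, 0, 1, 0)
root op F, invoked 9: fresh clock plus P1's own tick → (0, 1, 0, 0)
B (invocation 3): componentwise max over VC(A)=(0, 0, 1, 0), +1 at P2, giving (0, 0, 2, 0)
G (invocation 12): componentwise max over VC(F)=(0, 1, 0, 0), +1 at P1, giving (0, 2, 0, 0)
D (invocation 7): componentwise max over VC(B)=(0, 0, 2, 0), +1 at P2, giving (0, 0, 3, 0)
I (invocation 16): componentwise max over VC(G)=(0, 2, 0, 0), +1 at P1, giving (0, 3, 0, 0)
C (invocation 5): componentwise max over VC(B)=(0, 0, 2, 0), +1 at P0, giving (1, 0, 2, 0)
K (invocation 19): componentwise max over VC(I)=(0, 3, 0, 0), +1 at P1, giving (0, 4, 0, 0)
E (invocation 8): componentwise max over VC(C)=(1, 0, 2, 0), VC(G)=(0, 2, 0, 0), +1 at P0, giving (2, 2, 2, 0)
J (invocation 18): componentwise max over VC(D)=(0, 0, 3, 0), VC(I)=(0, 3, 0, 0), +1 at P2, giving (0, 3, 4, 0)
target: VC(E) = (2, 2, 2, 0)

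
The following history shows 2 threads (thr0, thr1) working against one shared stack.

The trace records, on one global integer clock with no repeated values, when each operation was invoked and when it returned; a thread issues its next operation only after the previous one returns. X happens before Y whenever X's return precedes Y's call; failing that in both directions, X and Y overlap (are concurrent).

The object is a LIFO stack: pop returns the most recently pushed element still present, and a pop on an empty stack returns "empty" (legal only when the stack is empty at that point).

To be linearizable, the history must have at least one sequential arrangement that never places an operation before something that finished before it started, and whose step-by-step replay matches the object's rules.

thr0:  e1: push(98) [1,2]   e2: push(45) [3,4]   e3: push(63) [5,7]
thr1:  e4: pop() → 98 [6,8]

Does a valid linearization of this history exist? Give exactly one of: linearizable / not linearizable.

through event 7 a valid linearization exists; event 8 (e4 responding at time 8) ends that
all 2 real-time-respecting orders fail — 4 completed stack operations, no legal replay
e.g. e1, e2, e3, e4: illegal at step 4, since e4 pop() → 98 cannot apply there
e.g. e1, e2, e4, e3: illegal at step 3, since e4 pop() → 98 cannot apply there

not linearizable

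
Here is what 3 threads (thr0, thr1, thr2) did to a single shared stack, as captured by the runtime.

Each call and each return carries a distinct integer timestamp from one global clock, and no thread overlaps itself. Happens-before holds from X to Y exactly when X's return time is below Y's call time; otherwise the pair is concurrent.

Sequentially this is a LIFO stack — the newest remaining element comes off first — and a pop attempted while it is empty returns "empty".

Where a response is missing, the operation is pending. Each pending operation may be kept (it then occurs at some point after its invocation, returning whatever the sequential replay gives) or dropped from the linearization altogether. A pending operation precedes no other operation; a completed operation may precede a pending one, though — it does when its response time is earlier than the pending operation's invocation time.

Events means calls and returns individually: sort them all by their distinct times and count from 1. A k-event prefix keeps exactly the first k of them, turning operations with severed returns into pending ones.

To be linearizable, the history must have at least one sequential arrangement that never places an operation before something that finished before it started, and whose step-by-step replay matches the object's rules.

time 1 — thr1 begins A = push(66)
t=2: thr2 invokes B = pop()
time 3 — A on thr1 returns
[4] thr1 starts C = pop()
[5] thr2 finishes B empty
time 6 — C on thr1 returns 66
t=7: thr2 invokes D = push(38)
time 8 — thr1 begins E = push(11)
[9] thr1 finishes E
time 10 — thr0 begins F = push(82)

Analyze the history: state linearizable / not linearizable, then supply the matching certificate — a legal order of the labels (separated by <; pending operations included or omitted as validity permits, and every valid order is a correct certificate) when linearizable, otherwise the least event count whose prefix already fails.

linearizable — witness: A < C < B < D < E

1. A push(66), leaving stack <66>
2. C pop() → 66, leaving stack <>
3. B pop() → empty, leaving stack <>
4. D push(38) (pending, included), leaving stack <38>
5. E push(11), leaving stack <38,11>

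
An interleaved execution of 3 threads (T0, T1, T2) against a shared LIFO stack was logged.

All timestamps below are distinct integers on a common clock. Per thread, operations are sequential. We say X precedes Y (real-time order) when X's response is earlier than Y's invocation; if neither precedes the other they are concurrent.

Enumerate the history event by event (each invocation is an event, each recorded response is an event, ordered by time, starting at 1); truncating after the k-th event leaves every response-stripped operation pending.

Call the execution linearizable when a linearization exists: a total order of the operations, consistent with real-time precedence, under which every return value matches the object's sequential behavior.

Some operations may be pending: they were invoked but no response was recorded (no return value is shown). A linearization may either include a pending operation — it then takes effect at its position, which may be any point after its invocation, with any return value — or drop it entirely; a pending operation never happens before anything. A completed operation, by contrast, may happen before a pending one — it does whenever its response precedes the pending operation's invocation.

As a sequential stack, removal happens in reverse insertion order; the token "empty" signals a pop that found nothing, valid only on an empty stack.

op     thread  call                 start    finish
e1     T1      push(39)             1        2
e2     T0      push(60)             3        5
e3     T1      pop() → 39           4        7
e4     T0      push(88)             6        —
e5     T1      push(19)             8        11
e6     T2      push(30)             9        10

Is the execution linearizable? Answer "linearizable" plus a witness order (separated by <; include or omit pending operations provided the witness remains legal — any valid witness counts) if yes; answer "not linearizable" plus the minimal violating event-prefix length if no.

linearizable — witness: e1 < e3 < e2 < e4 < e5 < e6

step 1: e1 push(39) — stack <39>
step 2: e3 pop() → 39 — stack <>
step 3: e2 push(60) — stack <60>
step 4: e4 push(88) (pending, included) — stack <60,88>
step 5: e5 push(19) — stack <60,88,19>
step 6: e6 push(30) — stack <60,88,19,30>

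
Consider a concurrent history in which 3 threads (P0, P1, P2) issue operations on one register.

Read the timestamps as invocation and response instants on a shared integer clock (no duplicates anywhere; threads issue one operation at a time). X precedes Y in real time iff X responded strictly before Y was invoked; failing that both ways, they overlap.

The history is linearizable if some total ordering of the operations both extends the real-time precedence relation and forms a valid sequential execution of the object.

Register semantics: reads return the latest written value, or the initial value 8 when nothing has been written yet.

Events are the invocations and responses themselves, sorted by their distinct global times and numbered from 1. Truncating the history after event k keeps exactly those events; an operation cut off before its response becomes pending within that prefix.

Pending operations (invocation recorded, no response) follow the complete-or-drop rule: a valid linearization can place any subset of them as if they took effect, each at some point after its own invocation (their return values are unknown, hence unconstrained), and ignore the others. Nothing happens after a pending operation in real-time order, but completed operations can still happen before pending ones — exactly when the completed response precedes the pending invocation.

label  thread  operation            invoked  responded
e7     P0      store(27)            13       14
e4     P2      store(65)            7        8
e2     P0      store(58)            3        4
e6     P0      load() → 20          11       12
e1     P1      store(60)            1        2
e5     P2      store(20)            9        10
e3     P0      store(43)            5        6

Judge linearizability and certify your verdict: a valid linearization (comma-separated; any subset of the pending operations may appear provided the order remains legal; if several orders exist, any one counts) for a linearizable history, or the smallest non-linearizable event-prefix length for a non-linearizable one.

linearizable — witness: e1, e2, e3, e4, e5, e6, e7

step 1: e1 store(60) — value 60
step 2: e2 store(58) — value 58
step 3: e3 store(43) — value 43
step 4: e4 store(65) — value 65
step 5: e5 store(20) — value 20
step 6: e6 load() → 20 — value 20
step 7: e7 store(27) — value 27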